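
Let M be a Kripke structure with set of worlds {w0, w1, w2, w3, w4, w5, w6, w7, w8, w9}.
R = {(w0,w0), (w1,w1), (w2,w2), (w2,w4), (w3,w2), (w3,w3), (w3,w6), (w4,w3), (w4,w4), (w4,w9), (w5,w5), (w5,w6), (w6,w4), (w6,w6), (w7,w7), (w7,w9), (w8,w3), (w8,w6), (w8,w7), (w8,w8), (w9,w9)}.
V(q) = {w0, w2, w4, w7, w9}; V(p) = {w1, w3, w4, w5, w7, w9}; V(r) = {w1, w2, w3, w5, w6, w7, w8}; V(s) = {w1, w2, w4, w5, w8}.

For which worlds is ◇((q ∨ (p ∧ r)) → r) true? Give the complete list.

Recall that ◇ψ holds at a world iff ψ holds at some accessible world.
Let φ = ◇((q ∨ (p ∧ r)) → r). Evaluate φ at each world:
  w0 (successors {w0}): φ is false.
  w1 (successors {w1}): φ is true.
  w2 (successors {w2, w4}): φ is true.
  w3 (successors {w2, w3, w6}): φ is true.
  w4 (successors {w3, w4, w9}): φ is true.
  w5 (successors {w5, w6}): φ is true.
  w6 (successors {w4, w6}): φ is true.
  w7 (successors {w7, w9}): φ is true.
  w8 (successors {w3, w6, w7, w8}): φ is true.
  w9 (successors {w9}): φ is false.
For instance, at w4:
  At w4: ◇((q ∨ (p ∧ r)) → r) requires (q ∨ (p ∧ r)) → r at some successor in {w3, w4, w9}.
    (q ∨ (p ∧ r)) → r holds at w3, so ◇((q ∨ (p ∧ r)) → r) is true at w4.
Satisfying worlds: {w1, w2, w3, w4, w5, w6, w7, w8}

w1, w2, w3, w4, w5, w6, w7, w8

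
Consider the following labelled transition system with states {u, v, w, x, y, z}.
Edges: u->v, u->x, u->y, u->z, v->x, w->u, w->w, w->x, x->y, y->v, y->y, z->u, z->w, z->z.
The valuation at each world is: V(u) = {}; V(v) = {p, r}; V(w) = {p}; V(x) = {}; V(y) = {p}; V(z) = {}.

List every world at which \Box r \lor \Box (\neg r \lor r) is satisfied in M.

Let φ = \Box r \lor \Box (\neg r \lor r). Evaluate φ at each world:
  u (successors {v, x, y, z}): φ is true.
  v (successors {x}): φ is true.
  w (successors {u, w, x}): φ is true.
  x (successors {y}): φ is true.
  y (successors {v, y}): φ is true.
  z (successors {u, w, z}): φ is true.
For instance, at z:
  At z: \Box r is false, \Box (\neg r \lor r) is true, so \Box r \lor \Box (\neg r \lor r) is true.
    At z: \Box r requires r at every successor {u, w, z}.
      r fails at u, so \Box r is false at z.
    At z: \Box (\neg r \lor r) requires \neg r \lor r at every successor {u, w, z}.
      At u: \neg r \lor r is true.
      At w: \neg r \lor r is true.
      At z: \neg r \lor r is true.
    So \Box (\neg r \lor r) is true at z.
Satisfying worlds: {u, v, w, x, y, z}

u, v, w, x, y, z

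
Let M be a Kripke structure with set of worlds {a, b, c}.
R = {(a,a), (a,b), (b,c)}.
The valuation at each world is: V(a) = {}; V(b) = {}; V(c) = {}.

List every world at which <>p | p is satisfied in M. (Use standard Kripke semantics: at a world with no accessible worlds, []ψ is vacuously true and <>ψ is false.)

none

Let φ = <>p | p. Evaluate φ at each world:
  a (successors {a, b}): φ is false.
  b (successors {c}): φ is false.
  c (successors ∅): φ is false.
For instance, at a:
  At a: <>p is false, p is false, so <>p | p is false.
    At a: <>p requires p at some successor in {a, b}.
      At a: p is false.
      At b: p is false.
    So <>p is false at a.
Satisfying worlds: none.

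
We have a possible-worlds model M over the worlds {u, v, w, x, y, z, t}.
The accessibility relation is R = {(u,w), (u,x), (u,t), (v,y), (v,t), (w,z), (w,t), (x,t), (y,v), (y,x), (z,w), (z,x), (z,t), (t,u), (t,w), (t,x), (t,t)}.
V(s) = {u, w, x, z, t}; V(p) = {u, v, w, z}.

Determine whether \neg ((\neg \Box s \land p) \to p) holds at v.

No

Recall that \Box ψ holds at a world iff ψ holds at every accessible world, and \Diamond ψ holds iff ψ holds at some accessible world.
At v: (\neg \Box s \land p) \to p is true, so \neg ((\neg \Box s \land p) \to p) is false.
  At v: \neg \Box s \land p is true, p is true, so (\neg \Box s \land p) \to p is true.
    At v: \neg \Box s is true, p is true, so \neg \Box s \land p is true.
      At v: \Box s is false, so \neg \Box s is true.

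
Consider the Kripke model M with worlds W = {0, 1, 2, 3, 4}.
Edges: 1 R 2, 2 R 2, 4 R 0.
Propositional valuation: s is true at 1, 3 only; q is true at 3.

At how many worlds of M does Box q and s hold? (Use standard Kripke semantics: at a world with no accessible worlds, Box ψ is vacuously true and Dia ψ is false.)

1

Let φ = Box q and s. Evaluate φ at each world:
  0 (successors ∅): φ is false.
  1 (successors {2}): φ is false.
  2 (successors {2}): φ is false.
  3 (successors ∅): φ is true.
  4 (successors {0}): φ is false.
For instance, at 4:
  At 4: Box q is false, s is false, so Box q and s is false.
    At 4: Box q requires q at every successor {0}.
      q fails at 0, so Box q is false at 4.
Satisfying worlds: {3}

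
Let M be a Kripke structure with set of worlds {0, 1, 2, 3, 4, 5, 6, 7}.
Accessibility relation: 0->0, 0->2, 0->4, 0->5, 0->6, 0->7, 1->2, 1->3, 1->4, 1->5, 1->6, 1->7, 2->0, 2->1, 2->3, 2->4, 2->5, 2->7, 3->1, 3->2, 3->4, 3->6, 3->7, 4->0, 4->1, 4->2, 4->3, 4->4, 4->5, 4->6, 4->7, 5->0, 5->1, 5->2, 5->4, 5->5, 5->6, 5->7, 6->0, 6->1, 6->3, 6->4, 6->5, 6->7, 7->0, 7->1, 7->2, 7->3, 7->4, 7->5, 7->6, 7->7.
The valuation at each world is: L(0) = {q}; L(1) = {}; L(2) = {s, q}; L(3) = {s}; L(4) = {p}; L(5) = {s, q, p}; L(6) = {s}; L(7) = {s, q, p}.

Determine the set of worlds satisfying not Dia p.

Let φ = not Dia p. Evaluate φ at each world:
  0 (successors {0, 2, 4, 5, 6, 7}): φ is false.
  1 (successors {2, 3, 4, 5, 6, 7}): φ is false.
  2 (successors {0, 1, 3, 4, 5, 7}): φ is false.
  3 (successors {1, 2, 4, 6, 7}): φ is false.
  4 (successors {0, 1, 2, 3, 4, 5, 6, 7}): φ is false.
  5 (successors {0, 1, 2, 4, 5, 6, 7}): φ is false.
  6 (successors {0, 1, 3, 4, 5, 7}): φ is false.
  7 (successors {0, 1, 2, 3, 4, 5, 6, 7}): φ is false.
For instance, at 6:
  At 6: Dia p is true, so not Dia p is false.
    At 6: Dia p requires p at some successor in {0, 1, 3, 4, 5, 7}.
      p holds at 4, so Dia p is true at 6.
Satisfying worlds: none.

none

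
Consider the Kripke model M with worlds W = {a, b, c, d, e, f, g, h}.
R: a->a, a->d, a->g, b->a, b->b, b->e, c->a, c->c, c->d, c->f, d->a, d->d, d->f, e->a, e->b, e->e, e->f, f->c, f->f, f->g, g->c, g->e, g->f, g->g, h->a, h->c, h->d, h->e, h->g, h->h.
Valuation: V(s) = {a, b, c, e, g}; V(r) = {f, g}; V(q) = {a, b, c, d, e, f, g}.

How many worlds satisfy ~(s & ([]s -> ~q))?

4

Recall that []ψ holds at a world iff ψ holds at every accessible world, and <>ψ holds iff ψ holds at some accessible world.
Let φ = ~(s & ([]s -> ~q)). Evaluate φ at each world:
  a (successors {a, d, g}): φ is false.
  b (successors {a, b, e}): φ is true.
  c (successors {a, c, d, f}): φ is false.
  d (successors {a, d, f}): φ is true.
  e (successors {a, b, e, f}): φ is false.
  f (successors {c, f, g}): φ is true.
  g (successors {c, e, f, g}): φ is false.
  h (successors {a, c, d, e, g, h}): φ is true.
For instance, at g:
  At g: s & ([]s -> ~q) is true, so ~(s & ([]s -> ~q)) is false.
    At g: s is true, []s -> ~q is true, so s & ([]s -> ~q) is true.
      At g: []s is false, ~q is false, so []s -> ~q is true.
Satisfying worlds: {b, d, f, h}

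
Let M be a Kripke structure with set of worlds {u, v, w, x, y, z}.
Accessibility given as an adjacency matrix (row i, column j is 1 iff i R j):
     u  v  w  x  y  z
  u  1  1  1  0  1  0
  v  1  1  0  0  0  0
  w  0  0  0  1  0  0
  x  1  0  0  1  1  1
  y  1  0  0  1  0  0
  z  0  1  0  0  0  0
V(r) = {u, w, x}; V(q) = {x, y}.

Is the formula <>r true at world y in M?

Yes

At y: <>r requires r at some successor in {u, x}.
  r holds at u, so <>r is true at y.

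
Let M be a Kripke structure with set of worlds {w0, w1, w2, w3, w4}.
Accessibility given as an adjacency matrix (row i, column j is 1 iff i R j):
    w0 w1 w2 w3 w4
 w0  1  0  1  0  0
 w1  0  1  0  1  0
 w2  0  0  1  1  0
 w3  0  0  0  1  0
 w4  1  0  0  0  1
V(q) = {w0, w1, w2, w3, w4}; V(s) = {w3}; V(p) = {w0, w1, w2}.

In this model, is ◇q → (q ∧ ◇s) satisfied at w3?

At w3: ◇q is true, q ∧ ◇s is true, so ◇q → (q ∧ ◇s) is true.
  At w3: ◇q requires q at some successor in {w3}.
    q holds at w3, so ◇q is true at w3.
  At w3: q is true, ◇s is true, so q ∧ ◇s is true.
    At w3: ◇s requires s at some successor in {w3}.
      s holds at w3, so ◇s is true at w3.

Yes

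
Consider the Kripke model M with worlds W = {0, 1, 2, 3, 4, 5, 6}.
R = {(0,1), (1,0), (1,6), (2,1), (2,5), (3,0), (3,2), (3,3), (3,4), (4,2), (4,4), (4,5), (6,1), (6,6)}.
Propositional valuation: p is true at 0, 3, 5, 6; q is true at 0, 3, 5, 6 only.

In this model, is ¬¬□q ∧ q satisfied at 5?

Yes

At 5: ¬¬□q is true, q is true, so ¬¬□q ∧ q is true.
  At 5: ¬□q is false, so ¬¬□q is true.
    At 5: □q is true, so ¬□q is false.
      At 5: no accessible worlds, so □q holds vacuously.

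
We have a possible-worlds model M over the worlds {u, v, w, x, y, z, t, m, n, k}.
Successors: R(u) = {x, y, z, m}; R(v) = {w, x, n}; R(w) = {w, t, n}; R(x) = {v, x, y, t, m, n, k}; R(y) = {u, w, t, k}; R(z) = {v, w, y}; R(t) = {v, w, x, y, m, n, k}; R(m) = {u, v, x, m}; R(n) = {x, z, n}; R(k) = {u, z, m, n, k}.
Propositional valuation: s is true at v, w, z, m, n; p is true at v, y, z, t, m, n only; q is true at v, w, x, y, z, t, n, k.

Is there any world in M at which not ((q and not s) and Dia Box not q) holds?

Let φ = not ((q and not s) and Dia Box not q). Evaluate φ at each world:
  u (successors {x, y, z, m}): φ is true.
  v (successors {w, x, n}): φ is true.
  w (successors {w, t, n}): φ is true.
  x (successors {v, x, y, t, m, n, k}): φ is true.
  y (successors {u, w, t, k}): φ is true.
  z (successors {v, w, y}): φ is true.
  t (successors {v, w, x, y, m, n, k}): φ is true.
  m (successors {u, v, x, m}): φ is true.
  n (successors {x, z, n}): φ is true.
  k (successors {u, z, m, n, k}): φ is true.
Detail at u (witness):
  At u: (q and not s) and Dia Box not q is false, so not ((q and not s) and Dia Box not q) is true.
    At u: q and not s is false, Dia Box not q is false, so (q and not s) and Dia Box not q is false.
      At u: Dia Box not q requires Box not q at some successor in {x, y, z, m}.
        At x: Box not q is false.
        At y: Box not q is false.
        At z: Box not q is false.
        At m: Box not q is false.
      So Dia Box not q is false at u.

Yes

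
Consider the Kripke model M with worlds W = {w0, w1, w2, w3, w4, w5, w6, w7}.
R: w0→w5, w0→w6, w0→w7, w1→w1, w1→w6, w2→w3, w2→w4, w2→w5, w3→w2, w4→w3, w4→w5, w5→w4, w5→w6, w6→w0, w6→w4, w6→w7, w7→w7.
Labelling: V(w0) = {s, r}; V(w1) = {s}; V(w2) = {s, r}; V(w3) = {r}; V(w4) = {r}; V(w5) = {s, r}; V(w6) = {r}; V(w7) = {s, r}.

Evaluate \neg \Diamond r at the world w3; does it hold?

No

At w3: \Diamond r is true, so \neg \Diamond r is false.
  At w3: \Diamond r requires r at some successor in {w2}.
    r holds at w2, so \Diamond r is true at w3.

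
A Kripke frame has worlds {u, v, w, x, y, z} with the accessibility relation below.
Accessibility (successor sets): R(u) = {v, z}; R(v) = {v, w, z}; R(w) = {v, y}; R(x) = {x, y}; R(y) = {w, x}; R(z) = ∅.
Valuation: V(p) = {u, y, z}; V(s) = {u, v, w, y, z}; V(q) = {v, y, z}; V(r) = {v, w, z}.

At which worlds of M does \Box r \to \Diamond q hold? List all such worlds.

Let φ = \Box r \to \Diamond q. Evaluate φ at each world:
  u (successors {v, z}): φ is true.
  v (successors {v, w, z}): φ is true.
  w (successors {v, y}): φ is true.
  x (successors {x, y}): φ is true.
  y (successors {w, x}): φ is true.
  z (successors ∅): φ is false.
For instance, at v:
  At v: \Box r is true, \Diamond q is true, so \Box r \to \Diamond q is true.
    At v: \Box r requires r at every successor {v, w, z}.
      At v: r is true.
      At w: r is true.
      At z: r is true.
    So \Box r is true at v.
    At v: \Diamond q requires q at some successor in {v, w, z}.
      q holds at v, so \Diamond q is true at v.
Satisfying worlds: {u, v, w, x, y}

u, v, w, x, y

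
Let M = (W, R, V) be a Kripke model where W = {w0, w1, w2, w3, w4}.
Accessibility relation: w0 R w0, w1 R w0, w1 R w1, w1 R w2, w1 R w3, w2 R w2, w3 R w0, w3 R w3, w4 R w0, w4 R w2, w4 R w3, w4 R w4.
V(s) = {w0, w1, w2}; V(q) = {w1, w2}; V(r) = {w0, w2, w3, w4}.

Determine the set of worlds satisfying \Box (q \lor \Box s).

w0, w2

Let φ = \Box (q \lor \Box s). Evaluate φ at each world:
  w0 (successors {w0}): φ is true.
  w1 (successors {w0, w1, w2, w3}): φ is false.
  w2 (successors {w2}): φ is true.
  w3 (successors {w0, w3}): φ is false.
  w4 (successors {w0, w2, w3, w4}): φ is false.
For instance, at w2:
  At w2: \Box (q \lor \Box s) requires q \lor \Box s at every successor {w2}.
      At w2: q is true, \Box s is true, so q \lor \Box s is true.
  So \Box (q \lor \Box s) is true at w2.
Satisfying worlds: {w0, w2}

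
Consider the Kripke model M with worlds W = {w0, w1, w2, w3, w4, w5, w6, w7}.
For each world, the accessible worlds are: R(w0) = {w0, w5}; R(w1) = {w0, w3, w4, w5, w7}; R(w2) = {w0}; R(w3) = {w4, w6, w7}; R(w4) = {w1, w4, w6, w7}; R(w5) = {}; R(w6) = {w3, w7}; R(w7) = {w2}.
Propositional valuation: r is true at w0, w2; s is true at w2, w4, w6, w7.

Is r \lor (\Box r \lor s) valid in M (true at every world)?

No

Let φ = r \lor (\Box r \lor s). Evaluate φ at each world:
  w0 (successors {w0, w5}): φ is true.
  w1 (successors {w0, w3, w4, w5, w7}): φ is false.
  w2 (successors {w0}): φ is true.
  w3 (successors {w4, w6, w7}): φ is false.
  w4 (successors {w1, w4, w6, w7}): φ is true.
  w5 (successors ∅): φ is true.
  w6 (successors {w3, w7}): φ is true.
  w7 (successors {w2}): φ is true.
Detail at w1 (counterexample):
  At w1: r is false, \Box r \lor s is false, so r \lor (\Box r \lor s) is false.
    At w1: \Box r is false, s is false, so \Box r \lor s is false.
      At w1: \Box r requires r at every successor {w0, w3, w4, w5, w7}.
        r fails at w3, so \Box r is false at w1.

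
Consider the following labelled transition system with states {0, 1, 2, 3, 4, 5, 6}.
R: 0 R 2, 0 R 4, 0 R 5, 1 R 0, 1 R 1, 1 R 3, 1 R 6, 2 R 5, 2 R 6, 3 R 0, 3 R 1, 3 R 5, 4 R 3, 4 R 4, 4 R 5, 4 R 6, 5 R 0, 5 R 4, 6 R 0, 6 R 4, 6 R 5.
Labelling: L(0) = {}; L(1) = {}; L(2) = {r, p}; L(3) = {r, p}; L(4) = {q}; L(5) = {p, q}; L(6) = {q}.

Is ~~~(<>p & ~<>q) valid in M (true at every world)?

Yes

Let φ = ~~~(<>p & ~<>q). Evaluate φ at each world:
  0 (successors {2, 4, 5}): φ is true.
  1 (successors {0, 1, 3, 6}): φ is true.
  2 (successors {5, 6}): φ is true.
  3 (successors {0, 1, 5}): φ is true.
  4 (successors {3, 4, 5, 6}): φ is true.
  5 (successors {0, 4}): φ is true.
  6 (successors {0, 4, 5}): φ is true.
For instance, at 3:
  At 3: ~~(<>p & ~<>q) is false, so ~~~(<>p & ~<>q) is true.
    At 3: ~(<>p & ~<>q) is true, so ~~(<>p & ~<>q) is false.
      At 3: <>p & ~<>q is false, so ~(<>p & ~<>q) is true.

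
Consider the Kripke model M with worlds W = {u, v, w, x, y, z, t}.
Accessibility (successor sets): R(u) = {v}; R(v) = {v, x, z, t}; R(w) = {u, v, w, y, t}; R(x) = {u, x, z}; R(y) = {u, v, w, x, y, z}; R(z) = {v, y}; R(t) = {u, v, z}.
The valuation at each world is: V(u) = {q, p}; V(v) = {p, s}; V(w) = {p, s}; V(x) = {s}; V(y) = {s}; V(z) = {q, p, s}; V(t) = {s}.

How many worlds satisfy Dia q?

5

Recall that Dia ψ holds at a world iff ψ holds at some accessible world.
Let φ = Dia q. Evaluate φ at each world:
  u (successors {v}): φ is false.
  v (successors {v, x, z, t}): φ is true.
  w (successors {u, v, w, y, t}): φ is true.
  x (successors {u, x, z}): φ is true.
  y (successors {u, v, w, x, y, z}): φ is true.
  z (successors {v, y}): φ is false.
  t (successors {u, v, z}): φ is true.
For instance, at x:
  At x: Dia q requires q at some successor in {u, x, z}.
    q holds at u, so Dia q is true at x.
Satisfying worlds: {v, w, x, y, t}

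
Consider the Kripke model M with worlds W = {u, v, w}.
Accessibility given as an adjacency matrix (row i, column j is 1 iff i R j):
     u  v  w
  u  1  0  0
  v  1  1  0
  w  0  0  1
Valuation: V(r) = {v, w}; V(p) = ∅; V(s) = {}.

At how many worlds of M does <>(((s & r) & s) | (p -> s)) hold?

Let φ = <>(((s & r) & s) | (p -> s)). Evaluate φ at each world:
  u (successors {u}): φ is true.
  v (successors {u, v}): φ is true.
  w (successors {w}): φ is true.
For instance, at v:
  At v: <>(((s & r) & s) | (p -> s)) requires ((s & r) & s) | (p -> s) at some successor in {u, v}.
    ((s & r) & s) | (p -> s) holds at u, so <>(((s & r) & s) | (p -> s)) is true at v.
Satisfying worlds: {u, v, w}

3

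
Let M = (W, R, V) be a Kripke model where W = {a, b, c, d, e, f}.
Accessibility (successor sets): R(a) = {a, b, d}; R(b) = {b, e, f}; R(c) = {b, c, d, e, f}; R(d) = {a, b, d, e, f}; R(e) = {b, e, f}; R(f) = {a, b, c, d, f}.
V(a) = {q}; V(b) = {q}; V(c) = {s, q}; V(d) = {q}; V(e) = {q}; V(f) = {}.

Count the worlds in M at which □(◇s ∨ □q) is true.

0

Let φ = □(◇s ∨ □q). Evaluate φ at each world:
  a (successors {a, b, d}): φ is false.
  b (successors {b, e, f}): φ is false.
  c (successors {b, c, d, e, f}): φ is false.
  d (successors {a, b, d, e, f}): φ is false.
  e (successors {b, e, f}): φ is false.
  f (successors {a, b, c, d, f}): φ is false.
For instance, at a:
  At a: □(◇s ∨ □q) requires ◇s ∨ □q at every successor {a, b, d}.
    ◇s ∨ □q fails at b, so □(◇s ∨ □q) is false at a.
      At b: ◇s is false, □q is false, so ◇s ∨ □q is false.
Satisfying worlds: none.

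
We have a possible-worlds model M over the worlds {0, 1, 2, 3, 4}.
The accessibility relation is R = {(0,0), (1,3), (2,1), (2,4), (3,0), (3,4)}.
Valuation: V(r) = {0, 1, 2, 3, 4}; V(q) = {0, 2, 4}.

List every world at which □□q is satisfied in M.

0, 1, 3, 4

Let φ = □□q. Evaluate φ at each world:
  0 (successors {0}): φ is true.
  1 (successors {3}): φ is true.
  2 (successors {1, 4}): φ is false.
  3 (successors {0, 4}): φ is true.
  4 (successors ∅): φ is true.
For instance, at 0:
  At 0: □□q requires □q at every successor {0}.
      At 0: □q requires q at every successor {0}.
        At 0: q is true.
      So □q is true at 0.
  So □□q is true at 0.
Satisfying worlds: {0, 1, 3, 4}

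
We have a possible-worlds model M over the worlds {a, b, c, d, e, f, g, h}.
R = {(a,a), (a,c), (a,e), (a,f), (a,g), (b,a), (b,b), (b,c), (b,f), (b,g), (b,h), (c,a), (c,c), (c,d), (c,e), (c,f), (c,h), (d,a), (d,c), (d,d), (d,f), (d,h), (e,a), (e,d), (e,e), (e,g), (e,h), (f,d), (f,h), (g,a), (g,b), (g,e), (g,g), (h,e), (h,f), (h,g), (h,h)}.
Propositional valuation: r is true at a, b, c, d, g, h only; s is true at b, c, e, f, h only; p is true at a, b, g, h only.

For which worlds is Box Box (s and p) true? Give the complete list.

Let φ = Box Box (s and p). Evaluate φ at each world:
  a (successors {a, c, e, f, g}): φ is false.
  b (successors {a, b, c, f, g, h}): φ is false.
  c (successors {a, c, d, e, f, h}): φ is false.
  d (successors {a, c, d, f, h}): φ is false.
  e (successors {a, d, e, g, h}): φ is false.
  f (successors {d, h}): φ is false.
  g (successors {a, b, e, g}): φ is false.
  h (successors {e, f, g, h}): φ is false.
For instance, at h:
  At h: Box Box (s and p) requires Box (s and p) at every successor {e, f, g, h}.
    Box (s and p) fails at e, so Box Box (s and p) is false at h.
      At e: Box (s and p) requires s and p at every successor {a, d, e, g, h}.
        s and p fails at a, so Box (s and p) is false at e.
Satisfying worlds: none.

none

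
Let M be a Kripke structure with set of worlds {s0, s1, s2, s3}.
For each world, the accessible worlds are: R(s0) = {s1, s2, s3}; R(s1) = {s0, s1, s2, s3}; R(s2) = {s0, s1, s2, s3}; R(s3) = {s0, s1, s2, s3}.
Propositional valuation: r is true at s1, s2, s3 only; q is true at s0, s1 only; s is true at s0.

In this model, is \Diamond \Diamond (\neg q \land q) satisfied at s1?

No

At s1: \Diamond \Diamond (\neg q \land q) requires \Diamond (\neg q \land q) at some successor in {s0, s1, s2, s3}.
  At s0: \Diamond (\neg q \land q) is false.
  At s1: \Diamond (\neg q \land q) is false.
  At s2: \Diamond (\neg q \land q) is false.
  At s3: \Diamond (\neg q \land q) is false.
So \Diamond \Diamond (\neg q \land q) is false at s1.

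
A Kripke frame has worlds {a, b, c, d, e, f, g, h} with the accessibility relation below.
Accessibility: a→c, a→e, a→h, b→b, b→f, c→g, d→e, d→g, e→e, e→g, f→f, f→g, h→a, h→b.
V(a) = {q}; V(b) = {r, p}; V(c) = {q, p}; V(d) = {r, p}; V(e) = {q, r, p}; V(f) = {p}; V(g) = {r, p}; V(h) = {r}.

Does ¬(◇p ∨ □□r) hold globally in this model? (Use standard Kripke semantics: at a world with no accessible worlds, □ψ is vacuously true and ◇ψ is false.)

Recall that □ψ holds at a world iff ψ holds at every accessible world, and ◇ψ holds iff ψ holds at some accessible world.
Let φ = ¬(◇p ∨ □□r). Evaluate φ at each world:
  a (successors {c, e, h}): φ is false.
  b (successors {b, f}): φ is false.
  c (successors {g}): φ is false.
  d (successors {e, g}): φ is false.
  e (successors {e, g}): φ is false.
  f (successors {f, g}): φ is false.
  g (successors ∅): φ is false.
  h (successors {a, b}): φ is false.
Detail at a (counterexample):
  At a: ◇p ∨ □□r is true, so ¬(◇p ∨ □□r) is false.
    At a: ◇p is true, □□r is false, so ◇p ∨ □□r is true.
      At a: ◇p requires p at some successor in {c, e, h}.
        p holds at c, so ◇p is true at a.
      At a: □□r requires □r at every successor {c, e, h}.
        □r fails at h, so □□r is false at a.

No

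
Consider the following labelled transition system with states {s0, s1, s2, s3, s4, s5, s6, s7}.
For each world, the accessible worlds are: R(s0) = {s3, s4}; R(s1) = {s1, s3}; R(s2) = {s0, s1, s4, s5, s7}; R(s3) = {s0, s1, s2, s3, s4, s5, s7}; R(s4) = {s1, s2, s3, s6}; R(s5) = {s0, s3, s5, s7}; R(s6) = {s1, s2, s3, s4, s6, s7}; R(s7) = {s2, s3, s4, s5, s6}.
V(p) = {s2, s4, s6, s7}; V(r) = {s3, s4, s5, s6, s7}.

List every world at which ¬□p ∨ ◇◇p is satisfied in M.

Recall that □ψ holds at a world iff ψ holds at every accessible world, and ◇ψ holds iff ψ holds at some accessible world.
Let φ = ¬□p ∨ ◇◇p. Evaluate φ at each world:
  s0 (successors {s3, s4}): φ is true.
  s1 (successors {s1, s3}): φ is true.
  s2 (successors {s0, s1, s4, s5, s7}): φ is true.
  s3 (successors {s0, s1, s2, s3, s4, s5, s7}): φ is true.
  s4 (successors {s1, s2, s3, s6}): φ is true.
  s5 (successors {s0, s3, s5, s7}): φ is true.
  s6 (successors {s1, s2, s3, s4, s6, s7}): φ is true.
  s7 (successors {s2, s3, s4, s5, s6}): φ is true.
For instance, at s0:
  At s0: ¬□p is true, ◇◇p is true, so ¬□p ∨ ◇◇p is true.
    At s0: □p is false, so ¬□p is true.
      At s0: □p requires p at every successor {s3, s4}.
        p fails at s3, so □p is false at s0.
    At s0: ◇◇p requires ◇p at some successor in {s3, s4}.
      ◇p holds at s3, so ◇◇p is true at s0.
Satisfying worlds: {s0, s1, s2, s3, s4, s5, s6, s7}

s0, s1, s2, s3, s4, s5, s6, s7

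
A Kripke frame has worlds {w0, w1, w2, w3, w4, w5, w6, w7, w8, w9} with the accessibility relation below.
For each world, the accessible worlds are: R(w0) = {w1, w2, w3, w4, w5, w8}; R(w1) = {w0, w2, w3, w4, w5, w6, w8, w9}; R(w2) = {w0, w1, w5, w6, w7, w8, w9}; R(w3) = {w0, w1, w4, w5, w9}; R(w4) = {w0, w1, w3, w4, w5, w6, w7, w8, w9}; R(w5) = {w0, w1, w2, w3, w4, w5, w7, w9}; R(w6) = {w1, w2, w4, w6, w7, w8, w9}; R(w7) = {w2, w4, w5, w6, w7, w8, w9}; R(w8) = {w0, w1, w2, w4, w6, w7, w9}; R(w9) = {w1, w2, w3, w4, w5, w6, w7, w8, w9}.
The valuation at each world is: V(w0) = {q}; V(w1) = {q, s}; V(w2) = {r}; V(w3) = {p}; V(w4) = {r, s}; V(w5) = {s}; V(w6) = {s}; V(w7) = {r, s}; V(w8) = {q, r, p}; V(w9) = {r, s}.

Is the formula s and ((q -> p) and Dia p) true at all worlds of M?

Let φ = s and ((q -> p) and Dia p). Evaluate φ at each world:
  w0 (successors {w1, w2, w3, w4, w5, w8}): φ is false.
  w1 (successors {w0, w2, w3, w4, w5, w6, w8, w9}): φ is false.
  w2 (successors {w0, w1, w5, w6, w7, w8, w9}): φ is false.
  w3 (successors {w0, w1, w4, w5, w9}): φ is false.
  w4 (successors {w0, w1, w3, w4, w5, w6, w7, w8, w9}): φ is true.
  w5 (successors {w0, w1, w2, w3, w4, w5, w7, w9}): φ is true.
  w6 (successors {w1, w2, w4, w6, w7, w8, w9}): φ is true.
  w7 (successors {w2, w4, w5, w6, w7, w8, w9}): φ is true.
  w8 (successors {w0, w1, w2, w4, w6, w7, w9}): φ is false.
  w9 (successors {w1, w2, w3, w4, w5, w6, w7, w8, w9}): φ is true.
Detail at w0 (counterexample):
  At w0: s is false, (q -> p) and Dia p is false, so s and ((q -> p) and Dia p) is false.
    At w0: q -> p is false, Dia p is true, so (q -> p) and Dia p is false.
      At w0: Dia p requires p at some successor in {w1, w2, w3, w4, w5, w8}.
        p holds at w3, so Dia p is true at w0.

No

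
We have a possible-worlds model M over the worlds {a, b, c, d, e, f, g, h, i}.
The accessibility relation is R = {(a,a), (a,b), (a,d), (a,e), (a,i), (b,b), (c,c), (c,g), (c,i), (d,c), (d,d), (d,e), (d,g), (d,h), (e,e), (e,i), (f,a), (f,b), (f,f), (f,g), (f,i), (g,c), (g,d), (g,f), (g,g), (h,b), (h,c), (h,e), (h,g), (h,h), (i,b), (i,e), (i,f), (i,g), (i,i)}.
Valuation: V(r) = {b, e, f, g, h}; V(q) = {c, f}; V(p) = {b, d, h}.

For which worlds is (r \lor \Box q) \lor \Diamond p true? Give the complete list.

Let φ = (r \lor \Box q) \lor \Diamond p. Evaluate φ at each world:
  a (successors {a, b, d, e, i}): φ is true.
  b (successors {b}): φ is true.
  c (successors {c, g, i}): φ is false.
  d (successors {c, d, e, g, h}): φ is true.
  e (successors {e, i}): φ is true.
  f (successors {a, b, f, g, i}): φ is true.
  g (successors {c, d, f, g}): φ is true.
  h (successors {b, c, e, g, h}): φ is true.
  i (successors {b, e, f, g, i}): φ is true.
For instance, at d:
  At d: r \lor \Box q is false, \Diamond p is true, so (r \lor \Box q) \lor \Diamond p is true.
    At d: r is false, \Box q is false, so r \lor \Box q is false.
      At d: \Box q requires q at every successor {c, d, e, g, h}.
        q fails at d, so \Box q is false at d.
    At d: \Diamond p requires p at some successor in {c, d, e, g, h}.
      p holds at d, so \Diamond p is true at d.
Satisfying worlds: {a, b, d, e, f, g, h, i}

a, b, d, e, f, g, h, i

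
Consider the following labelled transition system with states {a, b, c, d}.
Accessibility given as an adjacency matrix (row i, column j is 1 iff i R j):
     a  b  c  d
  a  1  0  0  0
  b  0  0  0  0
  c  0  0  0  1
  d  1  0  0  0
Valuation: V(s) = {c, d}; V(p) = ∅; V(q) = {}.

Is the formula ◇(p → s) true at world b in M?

No

At b: no accessible worlds, so ◇(p → s) is false.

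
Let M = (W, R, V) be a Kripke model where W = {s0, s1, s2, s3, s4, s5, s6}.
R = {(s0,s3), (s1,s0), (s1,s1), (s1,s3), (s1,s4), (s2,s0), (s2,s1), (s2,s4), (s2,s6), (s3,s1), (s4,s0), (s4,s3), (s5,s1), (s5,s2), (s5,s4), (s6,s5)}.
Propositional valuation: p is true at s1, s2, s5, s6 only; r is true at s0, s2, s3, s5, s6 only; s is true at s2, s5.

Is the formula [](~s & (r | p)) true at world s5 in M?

No

At s5: [](~s & (r | p)) requires ~s & (r | p) at every successor {s1, s2, s4}.
  ~s & (r | p) fails at s2, so [](~s & (r | p)) is false at s5.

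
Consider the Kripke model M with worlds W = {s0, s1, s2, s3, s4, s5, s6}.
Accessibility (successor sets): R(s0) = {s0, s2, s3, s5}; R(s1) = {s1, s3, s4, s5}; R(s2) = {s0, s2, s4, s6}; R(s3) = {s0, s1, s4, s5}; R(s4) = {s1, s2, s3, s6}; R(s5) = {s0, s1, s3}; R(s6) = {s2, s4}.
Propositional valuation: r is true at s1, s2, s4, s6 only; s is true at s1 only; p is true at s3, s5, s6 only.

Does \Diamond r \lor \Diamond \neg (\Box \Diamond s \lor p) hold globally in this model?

Recall that \Box ψ holds at a world iff ψ holds at every accessible world, and \Diamond ψ holds iff ψ holds at some accessible world.
Let φ = \Diamond r \lor \Diamond \neg (\Box \Diamond s \lor p). Evaluate φ at each world:
  s0 (successors {s0, s2, s3, s5}): φ is true.
  s1 (successors {s1, s3, s4, s5}): φ is true.
  s2 (successors {s0, s2, s4, s6}): φ is true.
  s3 (successors {s0, s1, s4, s5}): φ is true.
  s4 (successors {s1, s2, s3, s6}): φ is true.
  s5 (successors {s0, s1, s3}): φ is true.
  s6 (successors {s2, s4}): φ is true.
For instance, at s4:
  At s4: \Diamond r is true, \Diamond \neg (\Box \Diamond s \lor p) is true, so \Diamond r \lor \Diamond \neg (\Box \Diamond s \lor p) is true.
    At s4: \Diamond r requires r at some successor in {s1, s2, s3, s6}.
      r holds at s1, so \Diamond r is true at s4.
    At s4: \Diamond \neg (\Box \Diamond s \lor p) requires \neg (\Box \Diamond s \lor p) at some successor in {s1, s2, s3, s6}.
      \neg (\Box \Diamond s \lor p) holds at s2, so \Diamond \neg (\Box \Diamond s \lor p) is true at s4.

Yes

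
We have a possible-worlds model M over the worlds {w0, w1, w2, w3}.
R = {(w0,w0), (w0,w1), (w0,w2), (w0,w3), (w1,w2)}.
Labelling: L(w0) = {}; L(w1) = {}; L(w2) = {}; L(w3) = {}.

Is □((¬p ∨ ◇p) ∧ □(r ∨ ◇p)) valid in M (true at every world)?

Let φ = □((¬p ∨ ◇p) ∧ □(r ∨ ◇p)). Evaluate φ at each world:
  w0 (successors {w0, w1, w2, w3}): φ is false.
  w1 (successors {w2}): φ is true.
  w2 (successors ∅): φ is true.
  w3 (successors ∅): φ is true.
Detail at w0 (counterexample):
  At w0: □((¬p ∨ ◇p) ∧ □(r ∨ ◇p)) requires (¬p ∨ ◇p) ∧ □(r ∨ ◇p) at every successor {w0, w1, w2, w3}.
    (¬p ∨ ◇p) ∧ □(r ∨ ◇p) fails at w0, so □((¬p ∨ ◇p) ∧ □(r ∨ ◇p)) is false at w0.
      At w0: ¬p ∨ ◇p is true, □(r ∨ ◇p) is false, so (¬p ∨ ◇p) ∧ □(r ∨ ◇p) is false.

No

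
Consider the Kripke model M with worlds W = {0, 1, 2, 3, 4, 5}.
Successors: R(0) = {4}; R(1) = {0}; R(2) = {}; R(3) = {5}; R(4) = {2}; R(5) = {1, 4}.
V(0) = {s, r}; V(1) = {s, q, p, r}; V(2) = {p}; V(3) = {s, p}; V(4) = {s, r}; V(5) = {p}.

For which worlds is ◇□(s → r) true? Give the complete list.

0, 1, 3, 4, 5

Let φ = ◇□(s → r). Evaluate φ at each world:
  0 (successors {4}): φ is true.
  1 (successors {0}): φ is true.
  2 (successors ∅): φ is false.
  3 (successors {5}): φ is true.
  4 (successors {2}): φ is true.
  5 (successors {1, 4}): φ is true.
For instance, at 3:
  At 3: ◇□(s → r) requires □(s → r) at some successor in {5}.
    □(s → r) holds at 5, so ◇□(s → r) is true at 3.
      At 5: □(s → r) requires s → r at every successor {1, 4}.
        At 1: s → r is true.
        At 4: s → r is true.
      So □(s → r) is true at 5.
Satisfying worlds: {0, 1, 3, 4, 5}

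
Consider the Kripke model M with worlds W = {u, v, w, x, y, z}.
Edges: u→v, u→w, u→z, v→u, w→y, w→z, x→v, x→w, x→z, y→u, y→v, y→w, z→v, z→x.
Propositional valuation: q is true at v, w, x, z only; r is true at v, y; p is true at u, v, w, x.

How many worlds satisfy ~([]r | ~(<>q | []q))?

Recall that []ψ holds at a world iff ψ holds at every accessible world, and <>ψ holds iff ψ holds at some accessible world.
Let φ = ~([]r | ~(<>q | []q)). Evaluate φ at each world:
  u (successors {v, w, z}): φ is true.
  v (successors {u}): φ is false.
  w (successors {y, z}): φ is true.
  x (successors {v, w, z}): φ is true.
  y (successors {u, v, w}): φ is true.
  z (successors {v, x}): φ is true.
For instance, at x:
  At x: []r | ~(<>q | []q) is false, so ~([]r | ~(<>q | []q)) is true.
    At x: []r is false, ~(<>q | []q) is false, so []r | ~(<>q | []q) is false.
      At x: []r requires r at every successor {v, w, z}.
        r fails at w, so []r is false at x.
      At x: <>q | []q is true, so ~(<>q | []q) is false.
Satisfying worlds: {u, w, x, y, z}

5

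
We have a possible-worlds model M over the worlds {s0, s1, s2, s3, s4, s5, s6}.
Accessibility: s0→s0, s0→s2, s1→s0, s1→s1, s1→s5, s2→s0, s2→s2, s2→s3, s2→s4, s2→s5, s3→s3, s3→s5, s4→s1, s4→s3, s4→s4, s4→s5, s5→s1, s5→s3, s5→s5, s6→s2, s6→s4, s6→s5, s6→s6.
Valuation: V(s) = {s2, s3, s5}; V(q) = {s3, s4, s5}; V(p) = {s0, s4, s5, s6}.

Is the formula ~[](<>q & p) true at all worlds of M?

Recall that []ψ holds at a world iff ψ holds at every accessible world, and <>ψ holds iff ψ holds at some accessible world.
Let φ = ~[](<>q & p). Evaluate φ at each world:
  s0 (successors {s0, s2}): φ is true.
  s1 (successors {s0, s1, s5}): φ is true.
  s2 (successors {s0, s2, s3, s4, s5}): φ is true.
  s3 (successors {s3, s5}): φ is true.
  s4 (successors {s1, s3, s4, s5}): φ is true.
  s5 (successors {s1, s3, s5}): φ is true.
  s6 (successors {s2, s4, s5, s6}): φ is true.
For instance, at s1:
  At s1: [](<>q & p) is false, so ~[](<>q & p) is true.
    At s1: [](<>q & p) requires <>q & p at every successor {s0, s1, s5}.
      <>q & p fails at s0, so [](<>q & p) is false at s1.

Yes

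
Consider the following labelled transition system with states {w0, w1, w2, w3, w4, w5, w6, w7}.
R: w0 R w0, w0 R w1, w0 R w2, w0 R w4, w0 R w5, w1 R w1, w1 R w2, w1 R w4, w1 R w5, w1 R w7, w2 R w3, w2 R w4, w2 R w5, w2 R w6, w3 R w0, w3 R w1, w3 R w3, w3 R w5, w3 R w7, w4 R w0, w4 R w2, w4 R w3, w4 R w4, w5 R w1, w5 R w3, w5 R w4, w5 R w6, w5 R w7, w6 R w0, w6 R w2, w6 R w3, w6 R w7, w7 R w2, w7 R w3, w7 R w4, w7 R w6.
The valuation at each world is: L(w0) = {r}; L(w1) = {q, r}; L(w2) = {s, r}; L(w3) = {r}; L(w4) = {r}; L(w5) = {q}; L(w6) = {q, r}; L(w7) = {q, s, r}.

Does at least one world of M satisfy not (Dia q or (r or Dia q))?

No

Let φ = not (Dia q or (r or Dia q)). Evaluate φ at each world:
  w0 (successors {w0, w1, w2, w4, w5}): φ is false.
  w1 (successors {w1, w2, w4, w5, w7}): φ is false.
  w2 (successors {w3, w4, w5, w6}): φ is false.
  w3 (successors {w0, w1, w3, w5, w7}): φ is false.
  w4 (successors {w0, w2, w3, w4}): φ is false.
  w5 (successors {w1, w3, w4, w6, w7}): φ is false.
  w6 (successors {w0, w2, w3, w7}): φ is false.
  w7 (successors {w2, w3, w4, w6}): φ is false.
For instance, at w7:
  At w7: Dia q or (r or Dia q) is true, so not (Dia q or (r or Dia q)) is false.
    At w7: Dia q is true, r or Dia q is true, so Dia q or (r or Dia q) is true.
      At w7: Dia q requires q at some successor in {w2, w3, w4, w6}.
        q holds at w6, so Dia q is true at w7.
      At w7: r is true, Dia q is true, so r or Dia q is true.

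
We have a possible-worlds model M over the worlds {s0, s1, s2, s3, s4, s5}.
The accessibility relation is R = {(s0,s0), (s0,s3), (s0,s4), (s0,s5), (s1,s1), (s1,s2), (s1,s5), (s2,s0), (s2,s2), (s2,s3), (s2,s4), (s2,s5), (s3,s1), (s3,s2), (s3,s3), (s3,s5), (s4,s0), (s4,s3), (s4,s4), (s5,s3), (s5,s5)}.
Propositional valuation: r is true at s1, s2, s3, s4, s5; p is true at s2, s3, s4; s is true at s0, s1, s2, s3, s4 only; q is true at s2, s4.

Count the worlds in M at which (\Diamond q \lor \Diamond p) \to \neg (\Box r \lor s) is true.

0

Recall that \Box ψ holds at a world iff ψ holds at every accessible world, and \Diamond ψ holds iff ψ holds at some accessible world.
Let φ = (\Diamond q \lor \Diamond p) \to \neg (\Box r \lor s). Evaluate φ at each world:
  s0 (successors {s0, s3, s4, s5}): φ is false.
  s1 (successors {s1, s2, s5}): φ is false.
  s2 (successors {s0, s2, s3, s4, s5}): φ is false.
  s3 (successors {s1, s2, s3, s5}): φ is false.
  s4 (successors {s0, s3, s4}): φ is false.
  s5 (successors {s3, s5}): φ is false.
For instance, at s1:
  At s1: \Diamond q \lor \Diamond p is true, \neg (\Box r \lor s) is false, so (\Diamond q \lor \Diamond p) \to \neg (\Box r \lor s) is false.
    At s1: \Diamond q is true, \Diamond p is true, so \Diamond q \lor \Diamond p is true.
      At s1: \Diamond q requires q at some successor in {s1, s2, s5}.
        q holds at s2, so \Diamond q is true at s1.
      At s1: \Diamond p requires p at some successor in {s1, s2, s5}.
        p holds at s2, so \Diamond p is true at s1.
    At s1: \Box r \lor s is true, so \neg (\Box r \lor s) is false.
      At s1: \Box r is true, s is true, so \Box r \lor s is true.
Satisfying worlds: none.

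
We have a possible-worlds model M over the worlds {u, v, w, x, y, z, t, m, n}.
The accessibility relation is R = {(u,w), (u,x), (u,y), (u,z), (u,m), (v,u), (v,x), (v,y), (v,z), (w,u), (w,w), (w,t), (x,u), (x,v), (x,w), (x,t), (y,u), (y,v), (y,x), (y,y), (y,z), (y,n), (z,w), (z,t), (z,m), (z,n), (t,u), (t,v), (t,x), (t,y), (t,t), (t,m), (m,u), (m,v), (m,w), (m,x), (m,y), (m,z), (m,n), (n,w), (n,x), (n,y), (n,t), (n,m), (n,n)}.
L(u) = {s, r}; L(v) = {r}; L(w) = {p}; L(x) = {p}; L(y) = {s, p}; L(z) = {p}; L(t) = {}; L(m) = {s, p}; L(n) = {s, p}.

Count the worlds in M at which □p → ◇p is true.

Let φ = □p → ◇p. Evaluate φ at each world:
  u (successors {w, x, y, z, m}): φ is true.
  v (successors {u, x, y, z}): φ is true.
  w (successors {u, w, t}): φ is true.
  x (successors {u, v, w, t}): φ is true.
  y (successors {u, v, x, y, z, n}): φ is true.
  z (successors {w, t, m, n}): φ is true.
  t (successors {u, v, x, y, t, m}): φ is true.
  m (successors {u, v, w, x, y, z, n}): φ is true.
  n (successors {w, x, y, t, m, n}): φ is true.
For instance, at z:
  At z: □p is false, ◇p is true, so □p → ◇p is true.
    At z: □p requires p at every successor {w, t, m, n}.
      p fails at t, so □p is false at z.
    At z: ◇p requires p at some successor in {w, t, m, n}.
      p holds at w, so ◇p is true at z.
Satisfying worlds: {u, v, w, x, y, z, t, m, n}

9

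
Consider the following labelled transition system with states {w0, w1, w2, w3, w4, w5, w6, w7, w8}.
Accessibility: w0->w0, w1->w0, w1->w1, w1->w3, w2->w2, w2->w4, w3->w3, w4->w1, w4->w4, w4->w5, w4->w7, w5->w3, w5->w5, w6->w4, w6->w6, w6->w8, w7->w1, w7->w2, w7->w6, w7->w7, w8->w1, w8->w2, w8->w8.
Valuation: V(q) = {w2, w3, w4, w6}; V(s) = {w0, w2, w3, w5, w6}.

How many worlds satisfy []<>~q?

3

Let φ = []<>~q. Evaluate φ at each world:
  w0 (successors {w0}): φ is true.
  w1 (successors {w0, w1, w3}): φ is false.
  w2 (successors {w2, w4}): φ is false.
  w3 (successors {w3}): φ is false.
  w4 (successors {w1, w4, w5, w7}): φ is true.
  w5 (successors {w3, w5}): φ is false.
  w6 (successors {w4, w6, w8}): φ is true.
  w7 (successors {w1, w2, w6, w7}): φ is false.
  w8 (successors {w1, w2, w8}): φ is false.
For instance, at w7:
  At w7: []<>~q requires <>~q at every successor {w1, w2, w6, w7}.
    <>~q fails at w2, so []<>~q is false at w7.
      At w2: <>~q requires ~q at some successor in {w2, w4}.
        At w2: ~q is false.
        At w4: ~q is false.
      So <>~q is false at w2.
Satisfying worlds: {w0, w4, w6}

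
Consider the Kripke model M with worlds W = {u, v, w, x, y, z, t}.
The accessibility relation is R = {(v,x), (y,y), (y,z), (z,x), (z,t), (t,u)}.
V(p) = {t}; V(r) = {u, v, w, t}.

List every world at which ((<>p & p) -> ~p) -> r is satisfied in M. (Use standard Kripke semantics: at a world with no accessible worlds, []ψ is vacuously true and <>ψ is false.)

Let φ = ((<>p & p) -> ~p) -> r. Evaluate φ at each world:
  u (successors ∅): φ is true.
  v (successors {x}): φ is true.
  w (successors ∅): φ is true.
  x (successors ∅): φ is false.
  y (successors {y, z}): φ is false.
  z (successors {x, t}): φ is false.
  t (successors {u}): φ is true.
For instance, at z:
  At z: (<>p & p) -> ~p is true, r is false, so ((<>p & p) -> ~p) -> r is false.
    At z: <>p & p is false, ~p is true, so (<>p & p) -> ~p is true.
      At z: <>p is true, p is false, so <>p & p is false.
Satisfying worlds: {u, v, w, t}

u, v, w, t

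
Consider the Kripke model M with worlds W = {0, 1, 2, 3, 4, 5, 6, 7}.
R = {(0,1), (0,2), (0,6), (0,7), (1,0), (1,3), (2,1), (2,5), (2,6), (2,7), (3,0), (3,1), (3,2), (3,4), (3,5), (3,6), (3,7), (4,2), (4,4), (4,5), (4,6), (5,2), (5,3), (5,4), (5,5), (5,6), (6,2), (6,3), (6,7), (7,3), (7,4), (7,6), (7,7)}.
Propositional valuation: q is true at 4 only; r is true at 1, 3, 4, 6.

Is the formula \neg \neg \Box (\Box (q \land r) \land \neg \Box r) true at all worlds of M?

No

Let φ = \neg \neg \Box (\Box (q \land r) \land \neg \Box r). Evaluate φ at each world:
  0 (successors {1, 2, 6, 7}): φ is false.
  1 (successors {0, 3}): φ is false.
  2 (successors {1, 5, 6, 7}): φ is false.
  3 (successors {0, 1, 2, 4, 5, 6, 7}): φ is false.
  4 (successors {2, 4, 5, 6}): φ is false.
  5 (successors {2, 3, 4, 5, 6}): φ is false.
  6 (successors {2, 3, 7}): φ is false.
  7 (successors {3, 4, 6, 7}): φ is false.
Detail at 0 (counterexample):
  At 0: \neg \Box (\Box (q \land r) \land \neg \Box r) is true, so \neg \neg \Box (\Box (q \land r) \land \neg \Box r) is false.
    At 0: \Box (\Box (q \land r) \land \neg \Box r) is false, so \neg \Box (\Box (q \land r) \land \neg \Box r) is true.
      At 0: \Box (\Box (q \land r) \land \neg \Box r) requires \Box (q \land r) \land \neg \Box r at every successor {1, 2, 6, 7}.
        \Box (q \land r) \land \neg \Box r fails at 1, so \Box (\Box (q \land r) \land \neg \Box r) is false at 0.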